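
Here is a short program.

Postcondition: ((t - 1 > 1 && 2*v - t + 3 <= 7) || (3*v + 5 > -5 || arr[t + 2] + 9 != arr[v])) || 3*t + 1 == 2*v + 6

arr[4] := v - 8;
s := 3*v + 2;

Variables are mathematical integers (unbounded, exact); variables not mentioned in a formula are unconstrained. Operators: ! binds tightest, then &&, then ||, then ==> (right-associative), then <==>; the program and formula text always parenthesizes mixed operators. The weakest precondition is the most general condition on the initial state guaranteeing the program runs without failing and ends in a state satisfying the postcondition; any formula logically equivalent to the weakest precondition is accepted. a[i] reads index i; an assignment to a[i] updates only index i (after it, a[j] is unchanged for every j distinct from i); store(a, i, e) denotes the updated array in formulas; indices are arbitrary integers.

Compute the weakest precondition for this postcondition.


Working backward. After the program, the postcondition ((t - 1 > 1 && 2*v - t + 3 <= 7) || (3*v + 5 > -5 || arr[t + 2] + 9 != arr[v])) || 3*t + 1 == 2*v + 6 must hold; in canonical form it is (t > 2 && 2*v <= t + 4) || 3*v > -10 || arr[t + 2] != arr[v] - 9 || 3*t == 2*v + 5.
Before s := 3*v + 2: (t > 2 && 2*v <= t + 4) || 3*v > -10 || arr[t + 2] != arr[v] - 9 || 3*t == 2*v + 5
Before arr[4] := v - 8: (t > 2 && 2*v <= t + 4) || 3*v > -10 || store(arr, 4, v - 8)[t + 2] != store(arr, 4, v - 8)[v] - 9 || 3*t == 2*v + 5
Answer: WP = (t > 2 && 2*v <= t + 4) || 3*v > -10 || store(arr, 4, v - 8)[t + 2] != store(arr, 4, v - 8)[v] - 9 || 3*t == 2*v + 5


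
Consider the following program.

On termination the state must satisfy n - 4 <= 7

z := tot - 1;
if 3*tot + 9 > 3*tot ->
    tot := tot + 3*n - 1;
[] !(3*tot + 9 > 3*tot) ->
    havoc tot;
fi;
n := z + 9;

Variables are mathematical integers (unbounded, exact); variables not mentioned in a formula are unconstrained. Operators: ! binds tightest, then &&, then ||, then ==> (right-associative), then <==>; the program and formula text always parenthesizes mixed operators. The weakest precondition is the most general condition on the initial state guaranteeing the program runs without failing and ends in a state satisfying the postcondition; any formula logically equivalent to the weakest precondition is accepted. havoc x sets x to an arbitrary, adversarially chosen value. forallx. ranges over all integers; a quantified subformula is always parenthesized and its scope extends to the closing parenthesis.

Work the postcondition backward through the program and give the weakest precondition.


Working backward. After the program, the postcondition n - 4 <= 7 must hold; in canonical form it is n <= 11.
Before n := z + 9: z <= 2
Then branch requires z <= 2; else branch requires z <= 2.
Before the if: z <= 2
Before z := tot - 1: tot <= 3
Answer: WP = tot <= 3


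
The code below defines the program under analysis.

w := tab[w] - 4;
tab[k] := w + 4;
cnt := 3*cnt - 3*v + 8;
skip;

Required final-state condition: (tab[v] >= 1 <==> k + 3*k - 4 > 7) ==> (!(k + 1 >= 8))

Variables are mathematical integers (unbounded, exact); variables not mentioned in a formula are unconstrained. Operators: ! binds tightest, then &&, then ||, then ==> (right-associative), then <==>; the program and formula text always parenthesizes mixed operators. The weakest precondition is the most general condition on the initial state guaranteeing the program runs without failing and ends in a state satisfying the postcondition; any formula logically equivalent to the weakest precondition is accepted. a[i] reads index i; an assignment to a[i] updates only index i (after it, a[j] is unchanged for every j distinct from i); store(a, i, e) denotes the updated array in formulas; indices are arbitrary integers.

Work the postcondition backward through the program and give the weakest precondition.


Working backward. After the program, the postcondition (tab[v] >= 1 <==> k + 3*k - 4 > 7) ==> (!(k + 1 >= 8)) must hold; in canonical form it is (tab[v] >= 1 <==> 4*k > 11) ==> (!(k >= 7)).
Before skip: (tab[v] >= 1 <==> 4*k > 11) ==> (!(k >= 7))
Before cnt := 3*cnt - 3*v + 8: (tab[v] >= 1 <==> 4*k > 11) ==> (!(k >= 7))
Before tab[k] := w + 4: (store(tab, k, w + 4)[v] >= 1 <==> 4*k > 11) ==> (!(k >= 7))
Before w := tab[w] - 4: (store(tab, k, tab[w])[v] >= 1 <==> 4*k > 11) ==> (!(k >= 7))
Answer: WP = (store(tab, k, tab[w])[v] >= 1 <==> 4*k > 11) ==> (!(k >= 7))


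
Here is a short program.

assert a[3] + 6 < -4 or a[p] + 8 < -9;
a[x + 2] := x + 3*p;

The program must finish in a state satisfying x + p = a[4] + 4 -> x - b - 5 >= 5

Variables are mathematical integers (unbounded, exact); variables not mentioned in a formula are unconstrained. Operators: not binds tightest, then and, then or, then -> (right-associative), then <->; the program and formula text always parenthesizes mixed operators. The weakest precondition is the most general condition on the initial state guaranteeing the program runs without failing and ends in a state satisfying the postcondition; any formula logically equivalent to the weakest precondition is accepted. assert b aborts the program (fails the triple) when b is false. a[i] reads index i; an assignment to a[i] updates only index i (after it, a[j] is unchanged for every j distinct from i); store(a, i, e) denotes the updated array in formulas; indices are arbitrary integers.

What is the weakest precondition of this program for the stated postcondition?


Working backward. After the program, the postcondition x + p = a[4] + 4 -> x - b - 5 >= 5 must hold; in canonical form it is p + x = a[4] + 4 -> x >= b + 10.
Before a[x + 2] := x + 3*p: p + x = store(a, x + 2, 3*p + x)[4] + 4 -> x >= b + 10
Before assert a[3] + 6 < -4 or a[p] + 8 < -9: (a[3] < -10 or a[p] < -17) and (p + x = store(a, x + 2, 3*p + x)[4] + 4 -> x >= b + 10)
Answer: WP = (a[3] < -10 or a[p] < -17) and (p + x = store(a, x + 2, 3*p + x)[4] + 4 -> x >= b + 10)


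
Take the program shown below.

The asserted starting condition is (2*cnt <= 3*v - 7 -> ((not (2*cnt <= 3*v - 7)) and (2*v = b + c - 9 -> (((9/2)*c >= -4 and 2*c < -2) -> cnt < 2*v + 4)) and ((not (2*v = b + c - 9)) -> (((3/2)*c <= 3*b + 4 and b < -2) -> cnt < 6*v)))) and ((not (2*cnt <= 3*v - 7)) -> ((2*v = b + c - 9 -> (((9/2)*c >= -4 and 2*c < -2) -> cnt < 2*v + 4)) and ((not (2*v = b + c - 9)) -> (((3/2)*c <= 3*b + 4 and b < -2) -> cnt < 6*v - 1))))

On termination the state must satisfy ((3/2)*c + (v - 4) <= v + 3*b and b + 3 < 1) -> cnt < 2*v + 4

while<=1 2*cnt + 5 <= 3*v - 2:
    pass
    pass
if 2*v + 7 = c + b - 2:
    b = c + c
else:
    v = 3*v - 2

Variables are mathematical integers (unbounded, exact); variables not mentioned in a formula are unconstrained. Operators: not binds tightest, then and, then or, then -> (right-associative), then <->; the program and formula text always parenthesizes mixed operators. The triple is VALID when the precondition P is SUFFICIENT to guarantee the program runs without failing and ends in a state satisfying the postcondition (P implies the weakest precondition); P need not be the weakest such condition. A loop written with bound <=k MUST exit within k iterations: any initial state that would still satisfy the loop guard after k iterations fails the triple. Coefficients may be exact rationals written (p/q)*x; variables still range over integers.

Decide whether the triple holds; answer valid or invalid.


Working backward. After the program, the postcondition ((3/2)*c + (v - 4) <= v + 3*b and b + 3 < 1) -> cnt < 2*v + 4 must hold; in canonical form it is ((3/2)*c <= 3*b + 4 and b < -2) -> cnt < 2*v + 4.
Then branch requires ((9/2)*c >= -4 and 2*c < -2) -> cnt < 2*v + 4; else branch requires ((3/2)*c <= 3*b + 4 and b < -2) -> cnt < 6*v.
Before the if: (2*v = b + c - 9 -> (((9/2)*c >= -4 and 2*c < -2) -> cnt < 2*v + 4)) and ((not (2*v = b + c - 9)) -> (((3/2)*c <= 3*b + 4 and b < -2) -> cnt < 6*v))
Before the loop (bound <=1), unroll the exhaustion recursion (WP_0 = exit-now case; WP_j = one more guarded iteration, up to j = 1):
  WP_0: (not (2*cnt <= 3*v - 7)) and (2*v = b + c - 9 -> (((9/2)*c >= -4 and 2*c < -2) -> cnt < 2*v + 4)) and ((not (2*v = b + c - 9)) -> (((3/2)*c <= 3*b + 4 and b < -2) -> cnt < 6*v))
  WP_1: (2*cnt <= 3*v - 7 -> ((not (2*cnt <= 3*v - 7)) and (2*v = b + c - 9 -> (((9/2)*c >= -4 and 2*c < -2) -> cnt < 2*v + 4)) and ((not (2*v = b + c - 9)) -> (((3/2)*c <= 3*b + 4 and b < -2) -> cnt < 6*v)))) and ((not (2*cnt <= 3*v - 7)) -> ((2*v = b + c - 9 -> (((9/2)*c >= -4 and 2*c < -2) -> cnt < 2*v + 4)) and ((not (2*v = b + c - 9)) -> (((3/2)*c <= 3*b + 4 and b < -2) -> cnt < 6*v))))
So before the loop: (2*cnt <= 3*v - 7 -> ((not (2*cnt <= 3*v - 7)) and (2*v = b + c - 9 -> (((9/2)*c >= -4 and 2*c < -2) -> cnt < 2*v + 4)) and ((not (2*v = b + c - 9)) -> (((3/2)*c <= 3*b + 4 and b < -2) -> cnt < 6*v)))) and ((not (2*cnt <= 3*v - 7)) -> ((2*v = b + c - 9 -> (((9/2)*c >= -4 and 2*c < -2) -> cnt < 2*v + 4)) and ((not (2*v = b + c - 9)) -> (((3/2)*c <= 3*b + 4 and b < -2) -> cnt < 6*v))))
The weakest precondition is (2*cnt <= 3*v - 7 -> ((not (2*cnt <= 3*v - 7)) and (2*v = b + c - 9 -> (((9/2)*c >= -4 and 2*c < -2) -> cnt < 2*v + 4)) and ((not (2*v = b + c - 9)) -> (((3/2)*c <= 3*b + 4 and b < -2) -> cnt < 6*v)))) and ((not (2*cnt <= 3*v - 7)) -> ((2*v = b + c - 9 -> (((9/2)*c >= -4 and 2*c < -2) -> cnt < 2*v + 4)) and ((not (2*v = b + c - 9)) -> (((3/2)*c <= 3*b + 4 and b < -2) -> cnt < 6*v)))).
Check whether (2*cnt <= 3*v - 7 -> ((not (2*cnt <= 3*v - 7)) and (2*v = b + c - 9 -> (((9/2)*c >= -4 and 2*c < -2) -> cnt < 2*v + 4)) and ((not (2*v = b + c - 9)) -> (((3/2)*c <= 3*b + 4 and b < -2) -> cnt < 6*v)))) and ((not (2*cnt <= 3*v - 7)) -> ((2*v = b + c - 9 -> (((9/2)*c >= -4 and 2*c < -2) -> cnt < 2*v + 4)) and ((not (2*v = b + c - 9)) -> (((3/2)*c <= 3*b + 4 and b < -2) -> cnt < 6*v - 1)))) implies it.
Every state satisfying the precondition satisfies the weakest precondition: the implication holds.
Answer: valid


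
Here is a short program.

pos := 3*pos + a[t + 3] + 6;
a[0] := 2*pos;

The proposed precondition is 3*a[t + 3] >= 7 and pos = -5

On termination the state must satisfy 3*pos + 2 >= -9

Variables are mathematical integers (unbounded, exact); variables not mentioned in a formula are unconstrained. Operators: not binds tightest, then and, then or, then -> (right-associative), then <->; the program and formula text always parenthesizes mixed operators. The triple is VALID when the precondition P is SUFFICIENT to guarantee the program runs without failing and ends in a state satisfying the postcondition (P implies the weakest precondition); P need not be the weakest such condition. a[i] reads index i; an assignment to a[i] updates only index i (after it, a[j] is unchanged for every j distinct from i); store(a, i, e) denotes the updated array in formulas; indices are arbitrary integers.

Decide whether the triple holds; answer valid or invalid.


Working backward. After the program, the postcondition 3*pos + 2 >= -9 must hold; in canonical form it is 3*pos >= -11.
Before a[0] := 2*pos: 3*pos >= -11
Before pos := 3*pos + a[t + 3] + 6: 3*a[t + 3] + 9*pos >= -29
The weakest precondition is 3*a[t + 3] + 9*pos >= -29.
Check whether 3*a[t + 3] >= 7 and pos = -5 implies it.
Countermodel: at the initial state a = {[0] = 3, elsewhere 3}, pos = -5, t = -3, the precondition holds but the weakest precondition fails.
Answer: invalid


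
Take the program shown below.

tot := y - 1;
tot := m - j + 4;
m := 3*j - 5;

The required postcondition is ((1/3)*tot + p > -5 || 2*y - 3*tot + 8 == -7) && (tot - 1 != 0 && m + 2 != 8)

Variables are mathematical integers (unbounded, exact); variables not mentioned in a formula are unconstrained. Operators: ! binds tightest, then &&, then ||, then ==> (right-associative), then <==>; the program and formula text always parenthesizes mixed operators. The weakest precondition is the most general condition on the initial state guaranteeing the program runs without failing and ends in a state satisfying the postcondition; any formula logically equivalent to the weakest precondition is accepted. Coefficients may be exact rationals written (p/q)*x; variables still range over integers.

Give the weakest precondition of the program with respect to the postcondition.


Working backward. After the program, the postcondition ((1/3)*tot + p > -5 || 2*y - 3*tot + 8 == -7) && (tot - 1 != 0 && m + 2 != 8) must hold; in canonical form it is (p + (1/3)*tot > -5 || 2*y == 3*tot - 15) && tot != 1 && m != 6.
Before m := 3*j - 5: (p + (1/3)*tot > -5 || 2*y == 3*tot - 15) && tot != 1 && 3*j != 11
Before tot := m - j + 4: ((1/3)*m + p > (1/3)*j - 19/3 || 3*j + 2*y == 3*m - 3) && m != j - 3 && 3*j != 11
Before tot := y - 1: ((1/3)*m + p > (1/3)*j - 19/3 || 3*j + 2*y == 3*m - 3) && m != j - 3 && 3*j != 11
Answer: WP = ((1/3)*m + p > (1/3)*j - 19/3 || 3*j + 2*y == 3*m - 3) && m != j - 3 && 3*j != 11


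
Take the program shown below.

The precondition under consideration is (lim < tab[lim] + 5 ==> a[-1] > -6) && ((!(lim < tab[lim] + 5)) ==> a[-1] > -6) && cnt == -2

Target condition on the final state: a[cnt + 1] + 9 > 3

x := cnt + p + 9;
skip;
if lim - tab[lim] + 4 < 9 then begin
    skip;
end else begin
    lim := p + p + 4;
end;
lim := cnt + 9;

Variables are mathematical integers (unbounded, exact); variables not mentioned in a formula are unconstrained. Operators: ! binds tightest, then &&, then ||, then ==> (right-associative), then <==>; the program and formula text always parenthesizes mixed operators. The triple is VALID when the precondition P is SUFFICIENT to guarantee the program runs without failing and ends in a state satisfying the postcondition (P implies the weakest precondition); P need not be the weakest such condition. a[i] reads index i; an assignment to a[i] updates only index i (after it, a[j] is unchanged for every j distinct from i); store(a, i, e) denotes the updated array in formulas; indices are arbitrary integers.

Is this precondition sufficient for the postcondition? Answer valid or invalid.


Working backward. After the program, the postcondition a[cnt + 1] + 9 > 3 must hold; in canonical form it is a[cnt + 1] > -6.
Before lim := cnt + 9: a[cnt + 1] > -6
Then branch requires a[cnt + 1] > -6; else branch requires a[cnt + 1] > -6.
Before the if: (lim < tab[lim] + 5 ==> a[cnt + 1] > -6) && ((!(lim < tab[lim] + 5)) ==> a[cnt + 1] > -6)
Before skip: (lim < tab[lim] + 5 ==> a[cnt + 1] > -6) && ((!(lim < tab[lim] + 5)) ==> a[cnt + 1] > -6)
Before x := cnt + p + 9: (lim < tab[lim] + 5 ==> a[cnt + 1] > -6) && ((!(lim < tab[lim] + 5)) ==> a[cnt + 1] > -6)
The weakest precondition is (lim < tab[lim] + 5 ==> a[cnt + 1] > -6) && ((!(lim < tab[lim] + 5)) ==> a[cnt + 1] > -6).
Check whether (lim < tab[lim] + 5 ==> a[-1] > -6) && ((!(lim < tab[lim] + 5)) ==> a[-1] > -6) && cnt == -2 implies it.
Every state satisfying the precondition satisfies the weakest precondition: the implication holds.
Answer: valid


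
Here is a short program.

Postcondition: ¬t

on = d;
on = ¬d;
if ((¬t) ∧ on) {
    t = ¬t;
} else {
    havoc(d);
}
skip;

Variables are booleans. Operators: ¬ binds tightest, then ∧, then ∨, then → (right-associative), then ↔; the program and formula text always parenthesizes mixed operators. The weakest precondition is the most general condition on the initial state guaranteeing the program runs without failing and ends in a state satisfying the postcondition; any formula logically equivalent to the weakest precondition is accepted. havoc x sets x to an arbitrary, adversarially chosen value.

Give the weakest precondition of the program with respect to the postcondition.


Working backward. After the program, ¬t must hold.
Before skip: ¬t
Then branch requires t; else branch requires ¬t.
Before the if: (((¬t) ∧ on) → t) ∧ ((¬((¬t) ∧ on)) → (¬t))
Before on := ¬d: (((¬t) ∧ (¬d)) → t) ∧ ((¬((¬t) ∧ (¬d))) → (¬t))
Before on := d: (((¬t) ∧ (¬d)) → t) ∧ ((¬((¬t) ∧ (¬d))) → (¬t))
Answer: WP = (((¬t) ∧ (¬d)) → t) ∧ ((¬((¬t) ∧ (¬d))) → (¬t))


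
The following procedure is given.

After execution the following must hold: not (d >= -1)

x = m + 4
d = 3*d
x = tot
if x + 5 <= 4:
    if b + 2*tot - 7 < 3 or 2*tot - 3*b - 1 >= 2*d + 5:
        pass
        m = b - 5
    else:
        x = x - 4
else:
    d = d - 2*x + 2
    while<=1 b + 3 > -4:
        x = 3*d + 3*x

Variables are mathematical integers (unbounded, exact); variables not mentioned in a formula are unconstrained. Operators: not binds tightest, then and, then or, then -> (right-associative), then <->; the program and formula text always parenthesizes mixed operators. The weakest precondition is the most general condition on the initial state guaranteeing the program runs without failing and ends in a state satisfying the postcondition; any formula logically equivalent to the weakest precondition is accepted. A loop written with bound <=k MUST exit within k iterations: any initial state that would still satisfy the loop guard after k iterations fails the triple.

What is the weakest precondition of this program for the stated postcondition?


Working backward. After the program, not (d >= -1) must hold.
Then branch requires ((b + 2*tot < 10 or 2*tot >= 3*b + 2*d + 6) -> (not (d >= -1))) and ((not (b + 2*tot < 10 or 2*tot >= 3*b + 2*d + 6)) -> (not (d >= -1))); else branch requires (b > -7 -> ((not (b > -7)) and (not (d >= 2*x - 3)))) and ((not (b > -7)) -> (not (d >= 2*x - 3))).
Before the if: (x <= -1 -> (((b + 2*tot < 10 or 2*tot >= 3*b + 2*d + 6) -> (not (d >= -1))) and ((not (b + 2*tot < 10 or 2*tot >= 3*b + 2*d + 6)) -> (not (d >= -1))))) and ((not (x <= -1)) -> ((b > -7 -> ((not (b > -7)) and (not (d >= 2*x - 3)))) and ((not (b > -7)) -> (not (d >= 2*x - 3)))))
Before x := tot: (tot <= -1 -> (((b + 2*tot < 10 or 2*tot >= 3*b + 2*d + 6) -> (not (d >= -1))) and ((not (b + 2*tot < 10 or 2*tot >= 3*b + 2*d + 6)) -> (not (d >= -1))))) and ((not (tot <= -1)) -> ((b > -7 -> ((not (b > -7)) and (not (d >= 2*tot - 3)))) and ((not (b > -7)) -> (not (d >= 2*tot - 3)))))
Before d := 3*d: (tot <= -1 -> (((b + 2*tot < 10 or 2*tot >= 3*b + 6*d + 6) -> (not (3*d >= -1))) and ((not (b + 2*tot < 10 or 2*tot >= 3*b + 6*d + 6)) -> (not (3*d >= -1))))) and ((not (tot <= -1)) -> ((b > -7 -> ((not (b > -7)) and (not (3*d >= 2*tot - 3)))) and ((not (b > -7)) -> (not (3*d >= 2*tot - 3)))))
Before x := m + 4: (tot <= -1 -> (((b + 2*tot < 10 or 2*tot >= 3*b + 6*d + 6) -> (not (3*d >= -1))) and ((not (b + 2*tot < 10 or 2*tot >= 3*b + 6*d + 6)) -> (not (3*d >= -1))))) and ((not (tot <= -1)) -> ((b > -7 -> ((not (b > -7)) and (not (3*d >= 2*tot - 3)))) and ((not (b > -7)) -> (not (3*d >= 2*tot - 3)))))
Answer: WP = (tot <= -1 -> (((b + 2*tot < 10 or 2*tot >= 3*b + 6*d + 6) -> (not (3*d >= -1))) and ((not (b + 2*tot < 10 or 2*tot >= 3*b + 6*d + 6)) -> (not (3*d >= -1))))) and ((not (tot <= -1)) -> ((b > -7 -> ((not (b > -7)) and (not (3*d >= 2*tot - 3)))) and ((not (b > -7)) -> (not (3*d >= 2*tot - 3)))))


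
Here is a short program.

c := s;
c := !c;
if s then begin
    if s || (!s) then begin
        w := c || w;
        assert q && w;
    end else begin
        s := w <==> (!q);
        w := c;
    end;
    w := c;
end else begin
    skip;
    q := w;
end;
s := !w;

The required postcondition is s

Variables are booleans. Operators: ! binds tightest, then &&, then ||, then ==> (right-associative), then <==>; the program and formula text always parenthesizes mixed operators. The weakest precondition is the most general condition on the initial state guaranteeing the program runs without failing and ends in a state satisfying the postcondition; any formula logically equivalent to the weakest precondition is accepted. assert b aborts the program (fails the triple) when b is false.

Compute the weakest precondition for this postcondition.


Working backward. After the program, s must hold.
Before s := !w: !w
Then branch requires q && (c || w) && (!c); else branch requires !w.
Before the if: (s ==> (q && (c || w) && (!c))) && ((!s) ==> (!w))
Before c := !c: (s ==> (q && ((!c) || w) && c)) && ((!s) ==> (!w))
Before c := s: (s ==> (q && ((!s) || w) && s)) && ((!s) ==> (!w))
Answer: WP = (s ==> (q && ((!s) || w) && s)) && ((!s) ==> (!w))


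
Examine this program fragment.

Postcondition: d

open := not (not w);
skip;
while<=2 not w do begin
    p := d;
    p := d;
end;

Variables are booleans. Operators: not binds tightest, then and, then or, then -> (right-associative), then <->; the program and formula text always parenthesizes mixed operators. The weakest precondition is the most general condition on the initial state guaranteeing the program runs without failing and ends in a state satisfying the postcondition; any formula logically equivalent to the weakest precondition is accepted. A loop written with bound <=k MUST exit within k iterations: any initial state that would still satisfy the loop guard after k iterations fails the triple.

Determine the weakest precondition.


Working backward. After the program, d must hold.
Before the loop (bound <=2), unroll the exhaustion recursion (WP_0 = exit-now case; WP_j = one more guarded iteration, up to j = 2):
  WP_0: w and d
  WP_1: ((not w) -> (w and d)) and (w -> d)
  WP_2: ((not w) -> (((not w) -> (w and d)) and (w -> d))) and (w -> d)
So before the loop: ((not w) -> (((not w) -> (w and d)) and (w -> d))) and (w -> d)
Before skip: ((not w) -> (((not w) -> (w and d)) and (w -> d))) and (w -> d)
Before open := not (not w): ((not w) -> (((not w) -> (w and d)) and (w -> d))) and (w -> d)
Answer: WP = ((not w) -> (((not w) -> (w and d)) and (w -> d))) and (w -> d)


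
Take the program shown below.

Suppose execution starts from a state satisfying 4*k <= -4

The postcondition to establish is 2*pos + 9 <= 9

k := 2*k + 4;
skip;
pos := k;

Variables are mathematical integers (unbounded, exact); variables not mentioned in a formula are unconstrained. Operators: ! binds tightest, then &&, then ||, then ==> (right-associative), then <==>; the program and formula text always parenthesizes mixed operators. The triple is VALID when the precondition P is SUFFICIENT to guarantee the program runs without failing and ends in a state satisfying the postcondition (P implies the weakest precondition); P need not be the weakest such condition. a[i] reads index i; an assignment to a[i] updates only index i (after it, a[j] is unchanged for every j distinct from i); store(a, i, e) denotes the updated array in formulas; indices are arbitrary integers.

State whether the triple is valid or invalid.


Working backward. After the program, the postcondition 2*pos + 9 <= 9 must hold; in canonical form it is 2*pos <= 0.
Before pos := k: 2*k <= 0
Before skip: 2*k <= 0
Before k := 2*k + 4: 4*k <= -8
The weakest precondition is 4*k <= -8.
Check whether 4*k <= -4 implies it.
Countermodel: at the initial state k = -1, the precondition holds but the weakest precondition fails.
Answer: invalid


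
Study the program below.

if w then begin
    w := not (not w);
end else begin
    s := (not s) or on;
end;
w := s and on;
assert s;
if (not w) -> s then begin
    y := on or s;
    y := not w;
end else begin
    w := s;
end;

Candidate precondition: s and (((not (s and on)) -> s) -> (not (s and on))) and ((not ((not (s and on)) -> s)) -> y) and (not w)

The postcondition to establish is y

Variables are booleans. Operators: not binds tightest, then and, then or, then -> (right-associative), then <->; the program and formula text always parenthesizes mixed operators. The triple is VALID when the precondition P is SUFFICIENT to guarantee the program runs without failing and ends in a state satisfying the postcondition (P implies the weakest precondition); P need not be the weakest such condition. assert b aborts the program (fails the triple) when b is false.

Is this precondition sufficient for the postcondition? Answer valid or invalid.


Working backward. After the program, y must hold.
Then branch requires not w; else branch requires y.
Before the if: (((not w) -> s) -> (not w)) and ((not ((not w) -> s)) -> y)
Before assert s: s and (((not w) -> s) -> (not w)) and ((not ((not w) -> s)) -> y)
Before w := s and on: s and (((not (s and on)) -> s) -> (not (s and on))) and ((not ((not (s and on)) -> s)) -> y)
Then branch requires s and (((not (s and on)) -> s) -> (not (s and on))) and ((not ((not (s and on)) -> s)) -> y); else branch requires ((not s) or on) and (((not (((not s) or on) and on)) -> ((not s) or on)) -> (not (((not s) or on) and on))) and ((not ((not (((not s) or on) and on)) -> ((not s) or on))) -> y).
Before the if: (w -> (s and (((not (s and on)) -> s) -> (not (s and on))) and ((not ((not (s and on)) -> s)) -> y))) and ((not w) -> (((not s) or on) and (((not (((not s) or on) and on)) -> ((not s) or on)) -> (not (((not s) or on) and on))) and ((not ((not (((not s) or on) and on)) -> ((not s) or on))) -> y)))
The weakest precondition is (w -> (s and (((not (s and on)) -> s) -> (not (s and on))) and ((not ((not (s and on)) -> s)) -> y))) and ((not w) -> (((not s) or on) and (((not (((not s) or on) and on)) -> ((not s) or on)) -> (not (((not s) or on) and on))) and ((not ((not (((not s) or on) and on)) -> ((not s) or on))) -> y))).
Check whether s and (((not (s and on)) -> s) -> (not (s and on))) and ((not ((not (s and on)) -> s)) -> y) and (not w) implies it.
Countermodel: at the initial state on = false, s = true, w = false, y = false, the precondition holds but the weakest precondition fails.
Answer: invalid


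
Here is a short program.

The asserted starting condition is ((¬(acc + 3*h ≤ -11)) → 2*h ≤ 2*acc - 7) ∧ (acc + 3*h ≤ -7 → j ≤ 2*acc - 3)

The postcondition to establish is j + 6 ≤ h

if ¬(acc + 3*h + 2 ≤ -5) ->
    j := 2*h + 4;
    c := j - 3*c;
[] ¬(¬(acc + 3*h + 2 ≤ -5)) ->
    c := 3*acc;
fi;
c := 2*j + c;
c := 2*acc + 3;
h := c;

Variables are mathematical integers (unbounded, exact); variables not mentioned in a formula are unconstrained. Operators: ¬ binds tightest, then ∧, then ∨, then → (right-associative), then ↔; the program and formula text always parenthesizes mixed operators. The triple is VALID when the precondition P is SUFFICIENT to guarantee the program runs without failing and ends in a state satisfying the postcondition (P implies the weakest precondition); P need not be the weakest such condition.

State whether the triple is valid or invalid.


Working backward. After the program, the postcondition j + 6 ≤ h must hold; in canonical form it is j ≤ h - 6.
Before h := c: j ≤ c - 6
Before c := 2*acc + 3: j ≤ 2*acc - 3
Before c := 2*j + c: j ≤ 2*acc - 3
Then branch requires 2*h ≤ 2*acc - 7; else branch requires j ≤ 2*acc - 3.
Before the if: ((¬(acc + 3*h ≤ -7)) → 2*h ≤ 2*acc - 7) ∧ (acc + 3*h ≤ -7 → j ≤ 2*acc - 3)
The weakest precondition is ((¬(acc + 3*h ≤ -7)) → 2*h ≤ 2*acc - 7) ∧ (acc + 3*h ≤ -7 → j ≤ 2*acc - 3).
Check whether ((¬(acc + 3*h ≤ -11)) → 2*h ≤ 2*acc - 7) ∧ (acc + 3*h ≤ -7 → j ≤ 2*acc - 3) implies it.
Every state satisfying the precondition satisfies the weakest precondition: the implication holds.
Answer: valid


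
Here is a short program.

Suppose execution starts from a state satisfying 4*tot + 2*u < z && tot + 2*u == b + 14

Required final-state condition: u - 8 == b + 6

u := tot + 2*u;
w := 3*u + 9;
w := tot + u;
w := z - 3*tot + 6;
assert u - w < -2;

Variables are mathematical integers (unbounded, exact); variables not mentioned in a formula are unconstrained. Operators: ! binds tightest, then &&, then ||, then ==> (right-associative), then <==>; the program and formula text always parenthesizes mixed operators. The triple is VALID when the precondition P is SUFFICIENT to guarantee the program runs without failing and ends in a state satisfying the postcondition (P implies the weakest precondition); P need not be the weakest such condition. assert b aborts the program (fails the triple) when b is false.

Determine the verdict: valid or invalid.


Working backward. After the program, the postcondition u - 8 == b + 6 must hold; in canonical form it is u == b + 14.
Before assert u - w < -2: u < w - 2 && u == b + 14
Before w := z - 3*tot + 6: 3*tot + u < z + 4 && u == b + 14
Before w := tot + u: 3*tot + u < z + 4 && u == b + 14
Before w := 3*u + 9: 3*tot + u < z + 4 && u == b + 14
Before u := tot + 2*u: 4*tot + 2*u < z + 4 && tot + 2*u == b + 14
The weakest precondition is 4*tot + 2*u < z + 4 && tot + 2*u == b + 14.
Check whether 4*tot + 2*u < z && tot + 2*u == b + 14 implies it.
Every state satisfying the precondition satisfies the weakest precondition: the implication holds.
Answer: valid


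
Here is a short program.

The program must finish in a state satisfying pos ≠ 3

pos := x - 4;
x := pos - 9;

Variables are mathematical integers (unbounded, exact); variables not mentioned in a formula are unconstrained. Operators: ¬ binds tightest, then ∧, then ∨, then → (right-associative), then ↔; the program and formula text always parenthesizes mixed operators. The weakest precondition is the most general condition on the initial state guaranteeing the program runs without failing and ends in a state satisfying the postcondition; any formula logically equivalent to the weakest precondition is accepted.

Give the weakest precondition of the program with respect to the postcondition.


Working backward. After the program, pos ≠ 3 must hold.
Before x := pos - 9: pos ≠ 3
Before pos := x - 4: x ≠ 7
Answer: WP = x ≠ 7


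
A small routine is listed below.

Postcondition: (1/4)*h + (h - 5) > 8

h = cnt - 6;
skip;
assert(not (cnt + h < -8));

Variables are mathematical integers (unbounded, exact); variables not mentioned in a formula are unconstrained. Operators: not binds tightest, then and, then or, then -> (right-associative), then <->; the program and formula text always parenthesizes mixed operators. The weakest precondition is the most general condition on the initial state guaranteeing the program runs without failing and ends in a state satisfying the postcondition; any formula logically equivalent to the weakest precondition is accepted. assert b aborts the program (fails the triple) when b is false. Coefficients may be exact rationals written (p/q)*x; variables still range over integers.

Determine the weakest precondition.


Working backward. After the program, the postcondition (1/4)*h + (h - 5) > 8 must hold; in canonical form it is (5/4)*h > 13.
Before assert not (cnt + h < -8): (not (cnt + h < -8)) and (5/4)*h > 13
Before skip: (not (cnt + h < -8)) and (5/4)*h > 13
Before h := cnt - 6: (not (2*cnt < -2)) and (5/4)*cnt > 41/2
Answer: WP = (not (2*cnt < -2)) and (5/4)*cnt > 41/2


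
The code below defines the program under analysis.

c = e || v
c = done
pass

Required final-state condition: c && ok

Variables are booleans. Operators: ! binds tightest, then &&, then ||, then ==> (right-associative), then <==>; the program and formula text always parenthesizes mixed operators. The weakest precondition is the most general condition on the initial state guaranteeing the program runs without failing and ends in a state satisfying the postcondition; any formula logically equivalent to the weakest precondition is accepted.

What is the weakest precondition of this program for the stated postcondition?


Working backward. After the program, c && ok must hold.
Before skip: c && ok
Before c := done: done && ok
Before c := e || v: done && ok
Answer: WP = done && ok


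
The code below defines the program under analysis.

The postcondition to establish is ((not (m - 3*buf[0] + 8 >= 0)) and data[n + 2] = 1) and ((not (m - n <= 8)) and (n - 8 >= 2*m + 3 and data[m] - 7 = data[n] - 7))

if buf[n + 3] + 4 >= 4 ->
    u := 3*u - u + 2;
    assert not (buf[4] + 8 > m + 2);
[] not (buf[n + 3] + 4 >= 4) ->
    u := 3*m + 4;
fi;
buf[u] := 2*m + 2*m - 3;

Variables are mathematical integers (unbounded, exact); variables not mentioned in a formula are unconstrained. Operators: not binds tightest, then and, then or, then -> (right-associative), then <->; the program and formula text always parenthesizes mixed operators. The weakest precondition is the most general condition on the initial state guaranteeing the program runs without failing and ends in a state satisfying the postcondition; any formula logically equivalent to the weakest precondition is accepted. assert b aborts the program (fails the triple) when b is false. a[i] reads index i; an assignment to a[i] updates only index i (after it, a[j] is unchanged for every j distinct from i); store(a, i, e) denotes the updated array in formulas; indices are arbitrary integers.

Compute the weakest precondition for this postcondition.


Working backward. After the program, the postcondition ((not (m - 3*buf[0] + 8 >= 0)) and data[n + 2] = 1) and ((not (m - n <= 8)) and (n - 8 >= 2*m + 3 and data[m] - 7 = data[n] - 7)) must hold; in canonical form it is (not (m >= 3*buf[0] - 8)) and data[n + 2] = 1 and (not (m <= n + 8)) and n >= 2*m + 11 and data[m] = data[n].
Before buf[u] := 2*m + 2*m - 3: (not (m >= 3*store(buf, u, 4*m - 3)[0] - 8)) and data[n + 2] = 1 and (not (m <= n + 8)) and n >= 2*m + 11 and data[m] = data[n]
Then branch requires (not (buf[4] > m - 6)) and (not (m >= 3*store(buf, 2*u + 2, 4*m - 3)[0] - 8)) and data[n + 2] = 1 and (not (m <= n + 8)) and n >= 2*m + 11 and data[m] = data[n]; else branch requires (not (m >= 3*store(buf, 3*m + 4, 4*m - 3)[0] - 8)) and data[n + 2] = 1 and (not (m <= n + 8)) and n >= 2*m + 11 and data[m] = data[n].
Before the if: (buf[n + 3] >= 0 -> ((not (buf[4] > m - 6)) and (not (m >= 3*store(buf, 2*u + 2, 4*m - 3)[0] - 8)) and data[n + 2] = 1 and (not (m <= n + 8)) and n >= 2*m + 11 and data[m] = data[n])) and ((not (buf[n + 3] >= 0)) -> ((not (m >= 3*store(buf, 3*m + 4, 4*m - 3)[0] - 8)) and data[n + 2] = 1 and (not (m <= n + 8)) and n >= 2*m + 11 and data[m] = data[n]))
Answer: WP = (buf[n + 3] >= 0 -> ((not (buf[4] > m - 6)) and (not (m >= 3*store(buf, 2*u + 2, 4*m - 3)[0] - 8)) and data[n + 2] = 1 and (not (m <= n + 8)) and n >= 2*m + 11 and data[m] = data[n])) and ((not (buf[n + 3] >= 0)) -> ((not (m >= 3*store(buf, 3*m + 4, 4*m - 3)[0] - 8)) and data[n + 2] = 1 and (not (m <= n + 8)) and n >= 2*m + 11 and data[m] = data[n]))


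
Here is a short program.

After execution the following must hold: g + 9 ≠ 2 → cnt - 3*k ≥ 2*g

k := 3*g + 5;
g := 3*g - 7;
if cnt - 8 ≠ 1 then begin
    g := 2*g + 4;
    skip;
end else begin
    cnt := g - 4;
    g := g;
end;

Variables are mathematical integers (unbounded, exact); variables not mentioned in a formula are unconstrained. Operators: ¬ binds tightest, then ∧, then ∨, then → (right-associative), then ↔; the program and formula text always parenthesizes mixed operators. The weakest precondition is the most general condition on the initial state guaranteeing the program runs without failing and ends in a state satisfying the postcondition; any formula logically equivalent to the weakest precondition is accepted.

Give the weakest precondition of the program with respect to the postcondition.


Working backward. After the program, the postcondition g + 9 ≠ 2 → cnt - 3*k ≥ 2*g must hold; in canonical form it is g ≠ -7 → cnt ≥ 2*g + 3*k.
Then branch requires 2*g ≠ -11 → cnt ≥ 4*g + 3*k + 8; else branch requires g ≠ -7 → g + 3*k ≤ -4.
Before the if: (cnt ≠ 9 → (2*g ≠ -11 → cnt ≥ 4*g + 3*k + 8)) ∧ ((¬(cnt ≠ 9)) → (g ≠ -7 → g + 3*k ≤ -4))
Before g := 3*g - 7: (cnt ≠ 9 → (6*g ≠ 3 → cnt ≥ 12*g + 3*k - 20)) ∧ ((¬(cnt ≠ 9)) → (3*g ≠ 0 → 3*g + 3*k ≤ 3))
Before k := 3*g + 5: (cnt ≠ 9 → (6*g ≠ 3 → cnt ≥ 21*g - 5)) ∧ ((¬(cnt ≠ 9)) → (3*g ≠ 0 → 12*g ≤ -12))
Answer: WP = (cnt ≠ 9 → (6*g ≠ 3 → cnt ≥ 21*g - 5)) ∧ ((¬(cnt ≠ 9)) → (3*g ≠ 0 → 12*g ≤ -12))


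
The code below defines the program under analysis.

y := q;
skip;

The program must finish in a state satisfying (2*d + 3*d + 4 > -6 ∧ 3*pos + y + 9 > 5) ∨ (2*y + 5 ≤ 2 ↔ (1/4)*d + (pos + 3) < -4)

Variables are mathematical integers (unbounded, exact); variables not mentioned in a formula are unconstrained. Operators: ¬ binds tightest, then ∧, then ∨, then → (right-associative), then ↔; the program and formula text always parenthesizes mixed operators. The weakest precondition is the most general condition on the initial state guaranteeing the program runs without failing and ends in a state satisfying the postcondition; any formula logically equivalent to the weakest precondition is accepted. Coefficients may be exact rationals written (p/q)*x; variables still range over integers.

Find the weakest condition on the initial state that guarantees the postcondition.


Working backward. After the program, the postcondition (2*d + 3*d + 4 > -6 ∧ 3*pos + y + 9 > 5) ∨ (2*y + 5 ≤ 2 ↔ (1/4)*d + (pos + 3) < -4) must hold; in canonical form it is (5*d > -10 ∧ 3*pos + y > -4) ∨ (2*y ≤ -3 ↔ (1/4)*d + pos < -7).
Before skip: (5*d > -10 ∧ 3*pos + y > -4) ∨ (2*y ≤ -3 ↔ (1/4)*d + pos < -7)
Before y := q: (5*d > -10 ∧ 3*pos + q > -4) ∨ (2*q ≤ -3 ↔ (1/4)*d + pos < -7)
Answer: WP = (5*d > -10 ∧ 3*pos + q > -4) ∨ (2*q ≤ -3 ↔ (1/4)*d + pos < -7)


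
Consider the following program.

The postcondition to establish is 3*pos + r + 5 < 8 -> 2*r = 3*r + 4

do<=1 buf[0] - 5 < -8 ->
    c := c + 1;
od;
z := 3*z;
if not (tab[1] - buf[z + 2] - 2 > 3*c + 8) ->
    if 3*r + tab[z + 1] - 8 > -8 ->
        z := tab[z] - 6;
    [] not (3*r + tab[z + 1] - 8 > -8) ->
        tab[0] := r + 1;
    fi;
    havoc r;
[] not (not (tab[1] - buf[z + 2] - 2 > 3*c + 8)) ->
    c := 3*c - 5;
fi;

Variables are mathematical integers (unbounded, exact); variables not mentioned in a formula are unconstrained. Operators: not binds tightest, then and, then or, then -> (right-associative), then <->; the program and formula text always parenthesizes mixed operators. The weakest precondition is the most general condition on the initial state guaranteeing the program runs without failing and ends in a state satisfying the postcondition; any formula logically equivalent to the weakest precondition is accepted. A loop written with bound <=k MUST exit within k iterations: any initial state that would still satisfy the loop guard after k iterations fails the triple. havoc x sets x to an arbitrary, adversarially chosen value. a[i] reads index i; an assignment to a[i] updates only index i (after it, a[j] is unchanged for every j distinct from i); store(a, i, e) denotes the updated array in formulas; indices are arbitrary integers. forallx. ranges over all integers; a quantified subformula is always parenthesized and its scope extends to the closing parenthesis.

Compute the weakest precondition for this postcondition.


Working backward. After the program, the postcondition 3*pos + r + 5 < 8 -> 2*r = 3*r + 4 must hold; in canonical form it is 3*pos + r < 3 -> r = -4.
Then branch requires (tab[z + 1] + 3*r > 0 -> (forall r_1. (3*pos + r_1 < 3 -> r_1 = -4))) and ((not (tab[z + 1] + 3*r > 0)) -> (forall r_1. (3*pos + r_1 < 3 -> r_1 = -4))); else branch requires 3*pos + r < 3 -> r = -4.
Before the if: ((not (tab[1] > buf[z + 2] + 3*c + 10)) -> ((tab[z + 1] + 3*r > 0 -> (forall r_1. (3*pos + r_1 < 3 -> r_1 = -4))) and ((not (tab[z + 1] + 3*r > 0)) -> (forall r_1. (3*pos + r_1 < 3 -> r_1 = -4))))) and (tab[1] > buf[z + 2] + 3*c + 10 -> (3*pos + r < 3 -> r = -4))
Before z := 3*z: ((not (tab[1] > buf[3*z + 2] + 3*c + 10)) -> ((tab[3*z + 1] + 3*r > 0 -> (forall r_1. (3*pos + r_1 < 3 -> r_1 = -4))) and ((not (tab[3*z + 1] + 3*r > 0)) -> (forall r_1. (3*pos + r_1 < 3 -> r_1 = -4))))) and (tab[1] > buf[3*z + 2] + 3*c + 10 -> (3*pos + r < 3 -> r = -4))
Before the loop (bound <=1), unroll the exhaustion recursion (WP_0 = exit-now case; WP_j = one more guarded iteration, up to j = 1):
  WP_0: (not (buf[0] < -3)) and ((not (tab[1] > buf[3*z + 2] + 3*c + 10)) -> ((tab[3*z + 1] + 3*r > 0 -> (forall r_1. (3*pos + r_1 < 3 -> r_1 = -4))) and ((not (tab[3*z + 1] + 3*r > 0)) -> (forall r_1. (3*pos + r_1 < 3 -> r_1 = -4))))) and (tab[1] > buf[3*z + 2] + 3*c + 10 -> (3*pos + r < 3 -> r = -4))
  WP_1: (buf[0] < -3 -> ((not (buf[0] < -3)) and ((not (tab[1] > buf[3*z + 2] + 3*c + 13)) -> ((tab[3*z + 1] + 3*r > 0 -> (forall r_1. (3*pos + r_1 < 3 -> r_1 = -4))) and ((not (tab[3*z + 1] + 3*r > 0)) -> (forall r_1. (3*pos + r_1 < 3 -> r_1 = -4))))) and (tab[1] > buf[3*z + 2] + 3*c + 13 -> (3*pos + r < 3 -> r = -4)))) and ((not (buf[0] < -3)) -> (((not (tab[1] > buf[3*z + 2] + 3*c + 10)) -> ((tab[3*z + 1] + 3*r > 0 -> (forall r_1. (3*pos + r_1 < 3 -> r_1 = -4))) and ((not (tab[3*z + 1] + 3*r > 0)) -> (forall r_1. (3*pos + r_1 < 3 -> r_1 = -4))))) and (tab[1] > buf[3*z + 2] + 3*c + 10 -> (3*pos + r < 3 -> r = -4))))
So before the loop: (buf[0] < -3 -> ((not (buf[0] < -3)) and ((not (tab[1] > buf[3*z + 2] + 3*c + 13)) -> ((tab[3*z + 1] + 3*r > 0 -> (forall r_1. (3*pos + r_1 < 3 -> r_1 = -4))) and ((not (tab[3*z + 1] + 3*r > 0)) -> (forall r_1. (3*pos + r_1 < 3 -> r_1 = -4))))) and (tab[1] > buf[3*z + 2] + 3*c + 13 -> (3*pos + r < 3 -> r = -4)))) and ((not (buf[0] < -3)) -> (((not (tab[1] > buf[3*z + 2] + 3*c + 10)) -> ((tab[3*z + 1] + 3*r > 0 -> (forall r_1. (3*pos + r_1 < 3 -> r_1 = -4))) and ((not (tab[3*z + 1] + 3*r > 0)) -> (forall r_1. (3*pos + r_1 < 3 -> r_1 = -4))))) and (tab[1] > buf[3*z + 2] + 3*c + 10 -> (3*pos + r < 3 -> r = -4))))
Answer: WP = (buf[0] < -3 -> ((not (buf[0] < -3)) and ((not (tab[1] > buf[3*z + 2] + 3*c + 13)) -> ((tab[3*z + 1] + 3*r > 0 -> (forall r_1. (3*pos + r_1 < 3 -> r_1 = -4))) and ((not (tab[3*z + 1] + 3*r > 0)) -> (forall r_1. (3*pos + r_1 < 3 -> r_1 = -4))))) and (tab[1] > buf[3*z + 2] + 3*c + 13 -> (3*pos + r < 3 -> r = -4)))) and ((not (buf[0] < -3)) -> (((not (tab[1] > buf[3*z + 2] + 3*c + 10)) -> ((tab[3*z + 1] + 3*r > 0 -> (forall r_1. (3*pos + r_1 < 3 -> r_1 = -4))) and ((not (tab[3*z + 1] + 3*r > 0)) -> (forall r_1. (3*pos + r_1 < 3 -> r_1 = -4))))) and (tab[1] > buf[3*z + 2] + 3*c + 10 -> (3*pos + r < 3 -> r = -4))))
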